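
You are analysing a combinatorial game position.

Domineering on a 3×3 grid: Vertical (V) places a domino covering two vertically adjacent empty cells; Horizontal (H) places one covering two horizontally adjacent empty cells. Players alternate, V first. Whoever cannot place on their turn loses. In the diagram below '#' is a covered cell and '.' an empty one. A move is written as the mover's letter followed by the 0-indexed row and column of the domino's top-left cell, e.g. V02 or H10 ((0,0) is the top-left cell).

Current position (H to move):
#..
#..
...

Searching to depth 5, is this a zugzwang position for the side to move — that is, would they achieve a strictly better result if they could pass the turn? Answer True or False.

[#../#../...] H move#1: H01:-1/###/#../..., H11:+1/#../###/...*, H20:-1/#../#../##., H21:-1/#../#../.##
[#../###/...] end (terminal -1, V#2); searched #../#../... to 5
if H skipped the turn, V would face:
~ [#../#../...] V move#1: V01:+1/##./##./...*, V02:+1/#.#/#.#/..., V11:+1/#../##./.#., V12:+1/#../#.#/..#
~ [##./##./...] H move#2: H20:-1/##./##./##.*, H21:-1/##./##./.##
~ [##./##./##.] V move#3: V02:+1/###/###/##.*, V12:+1/##./###/###
~ [###/###/##.] end (terminal -1, H#4); searched #../#../... to 5
compare (H): move=+1 vs pass=-1

zugzwang(#../#../..., H) = False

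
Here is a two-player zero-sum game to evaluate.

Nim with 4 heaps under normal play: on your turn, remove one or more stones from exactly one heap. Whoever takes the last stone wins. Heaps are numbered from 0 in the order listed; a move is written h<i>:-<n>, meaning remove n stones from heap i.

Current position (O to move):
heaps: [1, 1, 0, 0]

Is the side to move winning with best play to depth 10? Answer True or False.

O winning at [(1,1,0,0)]: False

p1 O@[(1,1,0,0)]: h0:-1[(0,1,0,0)]-1* h1:-1[(1,0,0,0)]-1
p2 X@[(0,1,0,0)]: h1:-1[(0,0,0,0)]+1*
p3 O@[(0,0,0,0)] terminal -1; root [(1,1,0,0)] d10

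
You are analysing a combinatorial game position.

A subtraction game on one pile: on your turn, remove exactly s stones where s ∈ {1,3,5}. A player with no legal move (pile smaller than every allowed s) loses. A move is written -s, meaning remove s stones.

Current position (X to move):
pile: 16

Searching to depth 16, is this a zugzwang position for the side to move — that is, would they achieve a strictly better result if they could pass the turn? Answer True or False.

zugzwang(16, X) = True

p1 X@[16]: -1[15]-1* -3[13]-1 -5[11]-1
p2 O@[15]: -1[14]+1* -3[12]+1 -5[10]+1
p3 X@[14]: -1[13]-1* -3[11]-1 -5[9]-1
p4 O@[13]: -1[12]+1* -3[10]+1 -5[8]+1
p5 X@[12]: -1[11]-1* -3[9]-1 -5[7]-1
p6 O@[11]: -1[10]+1* -3[8]+1 -5[6]+1
p7 X@[10]: -1[9]-1* -3[7]-1 -5[5]-1
p8 O@[9]: -1[8]+1* -3[6]+1 -5[4]+1
p9 X@[8]: -1[7]-1* -3[5]-1 -5[3]-1
p10 O@[7]: -1[6]+1* -3[4]+1 -5[2]+1
p11 X@[6]: -1[5]-1* -3[3]-1 -5[1]-1
p12 O@[5]: -1[4]+1* -3[2]+1 -5[0]+1
p13 X@[4]: -1[3]-1* -3[1]-1
p14 O@[3]: -1[2]+1* -3[0]+1
p15 X@[2]: -1[1]-1*
p16 O@[1]: -1[0]+1*
p17 X@[0] terminal -1; root [16] d16
suppose X passes — search the same position with O to move:
pass> p1 O@[16]: -1[15]-1* -3[13]-1 -5[11]-1
pass> p2 X@[15]: -1[14]+1* -3[12]+1 -5[10]+1
pass> p3 O@[14]: -1[13]-1* -3[11]-1 -5[9]-1
pass> p4 X@[13]: -1[12]+1* -3[10]+1 -5[8]+1
pass> p5 O@[12]: -1[11]-1* -3[9]-1 -5[7]-1
pass> p6 X@[11]: -1[10]+1* -3[8]+1 -5[6]+1
pass> p7 O@[10]: -1[9]-1* -3[7]-1 -5[5]-1
pass> p8 X@[9]: -1[8]+1* -3[6]+1 -5[4]+1
pass> p9 O@[8]: -1[7]-1* -3[5]-1 -5[3]-1
pass> p10 X@[7]: -1[6]+1* -3[4]+1 -5[2]+1
pass> p11 O@[6]: -1[5]-1* -3[3]-1 -5[1]-1
pass> p12 X@[5]: -1[4]+1* -3[2]+1 -5[0]+1
pass> p13 O@[4]: -1[3]-1* -3[1]-1
pass> p14 X@[3]: -1[2]+1* -3[0]+1
pass> p15 O@[2]: -1[1]-1*
pass> p16 X@[1]: -1[0]+1*
pass> p17 O@[0] terminal -1; root [16] d16
for X: play -1, pass +1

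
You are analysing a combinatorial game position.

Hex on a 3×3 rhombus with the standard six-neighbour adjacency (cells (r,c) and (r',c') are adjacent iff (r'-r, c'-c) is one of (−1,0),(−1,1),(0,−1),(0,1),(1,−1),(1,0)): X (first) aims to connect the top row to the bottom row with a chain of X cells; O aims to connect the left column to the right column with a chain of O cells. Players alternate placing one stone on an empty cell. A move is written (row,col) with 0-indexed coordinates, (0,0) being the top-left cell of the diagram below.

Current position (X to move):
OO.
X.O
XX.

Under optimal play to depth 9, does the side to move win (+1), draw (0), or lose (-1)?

value(OO./X.O/XX., X) = -1

ply 1, X at OO./X.O/XX. | (0,2)=-1→OOX/X.O/XX.*; (1,1)=-1→OO./XXO/XX.; (2,2)=-1→OO./X.O/XXX
ply 2, O at OOX/X.O/XX. | (1,1)=+1→OOX/XOO/XX.*; (2,2)=-1→OOX/X.O/XXO
ply 3: OOX/XOO/XX. is terminal -1 (X); from OO./X.O/XX. depth 9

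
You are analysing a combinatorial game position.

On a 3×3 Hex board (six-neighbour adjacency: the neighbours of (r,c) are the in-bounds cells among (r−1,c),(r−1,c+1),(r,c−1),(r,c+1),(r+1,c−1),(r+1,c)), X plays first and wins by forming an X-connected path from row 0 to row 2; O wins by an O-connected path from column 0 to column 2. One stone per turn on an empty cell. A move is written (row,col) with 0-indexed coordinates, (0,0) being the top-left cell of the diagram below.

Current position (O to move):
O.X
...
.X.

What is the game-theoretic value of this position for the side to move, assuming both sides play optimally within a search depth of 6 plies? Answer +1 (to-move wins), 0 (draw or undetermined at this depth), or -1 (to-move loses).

value(O.X/.../.X., O) = -1

ply 1, O at O.X/.../.X. | (0,1)=-1→OOX/.../.X.*; (1,0)=-1→O.X/O../.X.; (1,1)=-1→O.X/.O./.X.; (1,2)=-1→O.X/..O/.X.; (2,0)=-1→O.X/.../OX.; (2,2)=-1→O.X/.../.XO
ply 2, X at OOX/.../.X. | (1,0)=+1→OOX/X../.X.*; (1,1)=+1→OOX/.X./.X.; (1,2)=+1→OOX/..X/.X.; (2,0)=+1→OOX/.../XX.; (2,2)=+1→OOX/.../.XX
ply 3, O at OOX/X../.X. | (1,1)=-1→OOX/XO./.X.*; (1,2)=-1→OOX/X.O/.X.; (2,0)=-1→OOX/X../OX.; (2,2)=-1→OOX/X../.XO
ply 4, X at OOX/XO./.X. | (1,2)=+1→OOX/XOX/.X.*; (2,0)=-1→OOX/XO./XX.; (2,2)=-1→OOX/XO./.XX
ply 5: OOX/XOX/.X. is terminal -1 (O); from O.X/.../.X. depth 6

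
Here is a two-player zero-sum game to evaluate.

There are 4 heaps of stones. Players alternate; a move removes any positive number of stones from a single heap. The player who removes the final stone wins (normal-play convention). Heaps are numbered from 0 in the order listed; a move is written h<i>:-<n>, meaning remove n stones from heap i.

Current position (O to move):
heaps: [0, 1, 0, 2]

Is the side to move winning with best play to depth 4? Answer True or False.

O winning at [(0,1,0,2)]: True

ply 1, O at (0,1,0,2) | h1:-1=-1→(0,0,0,2); h3:-1=+1→(0,1,0,1)*; h3:-2=-1→(0,1,0,0)
ply 2, X at (0,1,0,1) | h1:-1=-1→(0,0,0,1)*; h3:-1=-1→(0,1,0,0)
ply 3, O at (0,0,0,1) | h3:-1=+1→(0,0,0,0)*
ply 4: (0,0,0,0) is terminal -1 (X); from (0,1,0,2) depth 4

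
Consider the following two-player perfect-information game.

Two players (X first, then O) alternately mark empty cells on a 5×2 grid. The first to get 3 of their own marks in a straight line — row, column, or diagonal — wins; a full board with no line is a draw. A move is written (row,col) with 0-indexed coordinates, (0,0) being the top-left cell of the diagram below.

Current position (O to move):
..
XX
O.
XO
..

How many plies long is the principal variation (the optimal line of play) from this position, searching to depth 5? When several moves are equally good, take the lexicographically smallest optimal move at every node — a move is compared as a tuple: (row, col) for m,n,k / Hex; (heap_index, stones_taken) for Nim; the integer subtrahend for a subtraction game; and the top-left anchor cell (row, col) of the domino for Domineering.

PV length from [../XX/O./XO/..]: 5 plies

p1 O@[../XX/O./XO/..]: (0,0)[O./XX/O./XO/..]+0* (0,1)[.O/XX/O./XO/..]+0 (2,1)[../XX/OO/XO/..]+0 (4,0)[../XX/O./XO/O.]+0 (4,1)[../XX/O./XO/.O]+0
p2 X@[O./XX/O./XO/..]: (0,1)[OX/XX/O./XO/..]+0* (2,1)[O./XX/OX/XO/..]+0 (4,0)[O./XX/O./XO/X.]+0 (4,1)[O./XX/O./XO/.X]+0
p3 O@[OX/XX/O./XO/..]: (2,1)[OX/XX/OO/XO/..]+0* (4,0)[OX/XX/O./XO/O.]-1 (4,1)[OX/XX/O./XO/.O]-1
p4 X@[OX/XX/OO/XO/..]: (4,0)[OX/XX/OO/XO/X.]-1 (4,1)[OX/XX/OO/XO/.X]+0*
p5 O@[OX/XX/OO/XO/.X]: (4,0)[OX/XX/OO/XO/OX]+0*
p6 X@[OX/XX/OO/XO/OX] terminal +0; root [../XX/O./XO/..] d5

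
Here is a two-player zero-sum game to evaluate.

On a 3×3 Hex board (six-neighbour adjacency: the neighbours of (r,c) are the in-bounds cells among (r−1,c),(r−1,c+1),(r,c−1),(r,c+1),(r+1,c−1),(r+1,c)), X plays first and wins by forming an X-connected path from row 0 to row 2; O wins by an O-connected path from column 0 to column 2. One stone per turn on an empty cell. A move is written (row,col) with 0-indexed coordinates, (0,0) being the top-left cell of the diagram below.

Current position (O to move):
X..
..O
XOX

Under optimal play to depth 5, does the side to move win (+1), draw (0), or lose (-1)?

value(X../..O/XOX, O) = -1

p1 O@[X../..O/XOX]: (0,1)[XO./..O/XOX]-1* (0,2)[X.O/..O/XOX]-1 (1,0)[X../O.O/XOX]-1 (1,1)[X../.OO/XOX]-1
p2 X@[XO./..O/XOX]: (0,2)[XOX/..O/XOX]+1* (1,0)[XO./X.O/XOX]+1 (1,1)[XO./.XO/XOX]+1
p3 O@[XOX/..O/XOX]: (1,0)[XOX/O.O/XOX]-1* (1,1)[XOX/.OO/XOX]-1
p4 X@[XOX/O.O/XOX]: (1,1)[XOX/OXO/XOX]+1*
p5 O@[XOX/OXO/XOX] terminal -1; root [X../..O/XOX] d5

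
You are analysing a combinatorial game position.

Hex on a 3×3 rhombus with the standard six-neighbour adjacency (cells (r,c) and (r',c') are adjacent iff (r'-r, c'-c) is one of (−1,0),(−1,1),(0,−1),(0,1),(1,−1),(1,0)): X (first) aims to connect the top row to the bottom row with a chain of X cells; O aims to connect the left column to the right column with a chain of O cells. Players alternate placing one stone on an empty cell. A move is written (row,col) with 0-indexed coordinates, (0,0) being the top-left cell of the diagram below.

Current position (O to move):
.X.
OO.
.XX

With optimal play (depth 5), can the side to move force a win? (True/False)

p1 O@[.X./OO./.XX]: (0,0)[OX./OO./.XX]+1* (0,2)[.XO/OO./.XX]+1 (1,2)[.X./OOO/.XX]+1 (2,0)[.X./OO./OXX]+1
p2 X@[OX./OO./.XX]: (0,2)[OXX/OO./.XX]-1* (1,2)[OX./OOX/.XX]-1 (2,0)[OX./OO./XXX]-1
p3 O@[OXX/OO./.XX]: (1,2)[OXX/OOO/.XX]+1* (2,0)[OXX/OO./OXX]-1
p4 X@[OXX/OOO/.XX] terminal -1; root [.X./OO./.XX] d5

O winning at [.X./OO./.XX]: True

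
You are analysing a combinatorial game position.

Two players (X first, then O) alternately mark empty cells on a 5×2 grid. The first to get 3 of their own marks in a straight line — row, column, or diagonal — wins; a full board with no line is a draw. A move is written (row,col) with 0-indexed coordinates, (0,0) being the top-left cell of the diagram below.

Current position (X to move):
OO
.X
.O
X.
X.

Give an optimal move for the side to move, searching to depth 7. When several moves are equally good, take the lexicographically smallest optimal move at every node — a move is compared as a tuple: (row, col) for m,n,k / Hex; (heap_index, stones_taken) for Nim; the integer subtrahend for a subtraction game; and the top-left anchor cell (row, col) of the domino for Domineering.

[OO/.X/.O/X./X.] X move#1: (1,0):+0/OO/XX/.O/X./X., (2,0):+1/OO/.X/XO/X./X.*, (3,1):+0/OO/.X/.O/XX/X., (4,1):+0/OO/.X/.O/X./XX
[OO/.X/XO/X./X.] end (terminal -1, O#2); searched OO/.X/.O/X./X. to 7

X's best at [OO/.X/.O/X./X.]: (2,0)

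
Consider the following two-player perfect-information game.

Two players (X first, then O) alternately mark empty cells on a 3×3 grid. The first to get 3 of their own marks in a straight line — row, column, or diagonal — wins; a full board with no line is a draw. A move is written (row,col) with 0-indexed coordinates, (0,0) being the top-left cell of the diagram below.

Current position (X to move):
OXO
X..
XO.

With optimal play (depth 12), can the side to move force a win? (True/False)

X winning at [OXO/X../XO.]: False

[OXO/X../XO.] X move#1: (1,1):+0/OXO/XX./XO.*, (1,2):+0/OXO/X.X/XO., (2,2):+0/OXO/X../XOX
[OXO/XX./XO.] O move#2: (1,2):+0/OXO/XXO/XO.*, (2,2):-1/OXO/XX./XOO
[OXO/XXO/XO.] X move#3: (2,2):+0/OXO/XXO/XOX*
[OXO/XXO/XOX] end (terminal +0, O#4); searched OXO/X../XO. to 12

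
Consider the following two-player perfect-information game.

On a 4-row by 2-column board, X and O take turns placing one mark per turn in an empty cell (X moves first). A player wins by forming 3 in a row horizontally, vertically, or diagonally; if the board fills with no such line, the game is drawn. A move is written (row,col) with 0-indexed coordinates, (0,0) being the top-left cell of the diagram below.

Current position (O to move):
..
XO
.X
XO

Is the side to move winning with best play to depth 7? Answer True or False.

p1 O@[../XO/.X/XO]: (0,0)[O./XO/.X/XO]-1 (0,1)[.O/XO/.X/XO]-1 (2,0)[../XO/OX/XO]+0*
p2 X@[../XO/OX/XO]: (0,0)[X./XO/OX/XO]+0* (0,1)[.X/XO/OX/XO]+0
p3 O@[X./XO/OX/XO]: (0,1)[XO/XO/OX/XO]+0*
p4 X@[XO/XO/OX/XO] terminal +0; root [../XO/.X/XO] d7

O winning at [../XO/.X/XO]: False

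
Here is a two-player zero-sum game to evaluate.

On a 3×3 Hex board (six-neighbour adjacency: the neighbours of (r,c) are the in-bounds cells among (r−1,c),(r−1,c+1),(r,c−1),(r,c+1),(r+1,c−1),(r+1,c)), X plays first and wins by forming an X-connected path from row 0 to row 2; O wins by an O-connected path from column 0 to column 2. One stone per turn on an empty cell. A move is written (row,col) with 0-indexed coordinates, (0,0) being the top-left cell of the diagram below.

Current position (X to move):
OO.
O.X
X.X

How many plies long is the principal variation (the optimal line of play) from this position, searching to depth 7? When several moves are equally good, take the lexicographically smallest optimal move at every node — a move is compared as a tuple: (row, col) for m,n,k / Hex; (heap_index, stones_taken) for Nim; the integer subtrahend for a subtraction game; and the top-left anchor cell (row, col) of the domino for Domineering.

ply 1, X at OO./O.X/X.X | (0,2)=+1→OOX/O.X/X.X*; (1,1)=-1→OO./OXX/X.X; (2,1)=-1→OO./O.X/XXX
ply 2: OOX/O.X/X.X is terminal -1 (O); from OO./O.X/X.X depth 7

PV length from [OO./O.X/X.X]: 1 ply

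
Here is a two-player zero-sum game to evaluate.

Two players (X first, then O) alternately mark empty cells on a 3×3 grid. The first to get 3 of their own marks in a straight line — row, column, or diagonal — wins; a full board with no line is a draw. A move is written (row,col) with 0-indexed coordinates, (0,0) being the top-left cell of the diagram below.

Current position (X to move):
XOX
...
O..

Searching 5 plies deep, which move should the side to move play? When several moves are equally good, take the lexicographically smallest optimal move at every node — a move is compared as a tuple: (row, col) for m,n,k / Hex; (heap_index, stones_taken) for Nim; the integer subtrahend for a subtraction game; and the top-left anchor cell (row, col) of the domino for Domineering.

X's best at [XOX/.../O..]: (2,2)

[XOX/.../O..] X move#1: (1,0):-1/XOX/X../O.., (1,1):+0/XOX/.X./O.., (1,2):+0/XOX/..X/O.., (2,1):+0/XOX/.../OX., (2,2):+1/XOX/.../O.X*
[XOX/.../O.X] O move#2: (1,0):-1/XOX/O../O.X*, (1,1):-1/XOX/.O./O.X, (1,2):-1/XOX/..O/O.X, (2,1):-1/XOX/.../OOX
[XOX/O../O.X] X move#3: (1,1):+1/XOX/OX./O.X*, (1,2):+1/XOX/O.X/O.X, (2,1):+1/XOX/O../OXX
[XOX/OX./O.X] end (terminal -1, O#4); searched XOX/.../O.. to 5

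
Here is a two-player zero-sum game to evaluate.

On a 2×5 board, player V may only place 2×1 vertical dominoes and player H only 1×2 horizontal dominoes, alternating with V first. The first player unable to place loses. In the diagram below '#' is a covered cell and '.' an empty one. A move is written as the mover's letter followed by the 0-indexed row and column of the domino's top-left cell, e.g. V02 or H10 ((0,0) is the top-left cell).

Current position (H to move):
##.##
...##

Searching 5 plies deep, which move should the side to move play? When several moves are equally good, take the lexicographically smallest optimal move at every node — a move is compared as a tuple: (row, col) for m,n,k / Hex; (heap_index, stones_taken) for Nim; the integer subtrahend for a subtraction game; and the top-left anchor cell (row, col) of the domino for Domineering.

H's best at [##.##/...##]: H11

[##.##/...##] H move#1: H10:-1/##.##/##.##, H11:+1/##.##/.####*
[##.##/.####] end (terminal -1, V#2); searched ##.##/...## to 5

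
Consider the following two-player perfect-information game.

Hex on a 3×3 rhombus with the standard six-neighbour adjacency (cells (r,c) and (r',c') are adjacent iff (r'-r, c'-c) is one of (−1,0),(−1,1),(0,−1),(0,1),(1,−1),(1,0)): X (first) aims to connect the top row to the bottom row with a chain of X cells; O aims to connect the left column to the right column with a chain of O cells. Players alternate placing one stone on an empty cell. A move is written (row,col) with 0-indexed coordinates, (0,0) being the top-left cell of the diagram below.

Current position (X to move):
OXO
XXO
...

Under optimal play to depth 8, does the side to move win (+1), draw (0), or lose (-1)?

ply 1, X at OXO/XXO/... | (2,0)=+1→OXO/XXO/X..*; (2,1)=+1→OXO/XXO/.X.; (2,2)=+1→OXO/XXO/..X
ply 2: OXO/XXO/X.. is terminal -1 (O); from OXO/XXO/... depth 8

value(OXO/XXO/..., X) = +1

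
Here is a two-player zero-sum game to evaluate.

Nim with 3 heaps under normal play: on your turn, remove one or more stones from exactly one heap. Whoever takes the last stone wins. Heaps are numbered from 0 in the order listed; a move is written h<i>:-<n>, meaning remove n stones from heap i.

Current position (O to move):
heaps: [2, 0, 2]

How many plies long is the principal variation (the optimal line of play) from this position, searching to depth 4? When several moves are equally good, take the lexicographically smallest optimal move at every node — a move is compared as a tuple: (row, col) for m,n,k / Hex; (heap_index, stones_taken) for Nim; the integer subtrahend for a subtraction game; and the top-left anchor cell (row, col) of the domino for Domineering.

[(2,0,2)] O move#1: h0:-1:-1/(1,0,2)*, h0:-2:-1/(0,0,2), h2:-1:-1/(2,0,1), h2:-2:-1/(2,0,0)
[(1,0,2)] X move#2: h0:-1:-1/(0,0,2), h2:-1:+1/(1,0,1)*, h2:-2:-1/(1,0,0)
[(1,0,1)] O move#3: h0:-1:-1/(0,0,1)*, h2:-1:-1/(1,0,0)
[(0,0,1)] X move#4: h2:-1:+1/(0,0,0)*
[(0,0,0)] end (terminal -1, O#5); searched (2,0,2) to 4

PV length from [(2,0,2)]: 4 plies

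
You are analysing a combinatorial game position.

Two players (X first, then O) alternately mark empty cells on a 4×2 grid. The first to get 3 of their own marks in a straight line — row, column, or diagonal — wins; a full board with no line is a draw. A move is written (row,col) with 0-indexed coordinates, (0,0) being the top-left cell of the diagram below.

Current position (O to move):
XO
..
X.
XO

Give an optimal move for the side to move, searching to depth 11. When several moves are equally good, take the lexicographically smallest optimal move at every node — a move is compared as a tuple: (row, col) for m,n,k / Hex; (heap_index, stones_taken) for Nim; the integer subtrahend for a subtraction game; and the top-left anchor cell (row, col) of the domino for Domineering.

ply 1, O at XO/../X./XO | (1,0)=+0→XO/O./X./XO*; (1,1)=-1→XO/.O/X./XO; (2,1)=-1→XO/../XO/XO
ply 2, X at XO/O./X./XO | (1,1)=+0→XO/OX/X./XO*; (2,1)=+0→XO/O./XX/XO
ply 3, O at XO/OX/X./XO | (2,1)=+0→XO/OX/XO/XO*
ply 4: XO/OX/XO/XO is terminal +0 (X); from XO/../X./XO depth 11

O's best at [XO/../X./XO]: (1,0)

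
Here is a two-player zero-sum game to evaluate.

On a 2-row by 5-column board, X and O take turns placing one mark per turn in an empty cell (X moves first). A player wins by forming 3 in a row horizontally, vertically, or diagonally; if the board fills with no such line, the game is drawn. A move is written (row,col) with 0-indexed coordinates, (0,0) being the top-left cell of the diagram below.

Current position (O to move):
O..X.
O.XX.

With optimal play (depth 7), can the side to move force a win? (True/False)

O winning at [O..X./O.XX.]: False

ply 1, O at O..X./O.XX. | (0,1)=-1→OO.X./O.XX.*; (0,2)=-1→O.OX./O.XX.; (0,4)=-1→O..XO/O.XX.; (1,1)=-1→O..X./OOXX.; (1,4)=-1→O..X./O.XXO
ply 2, X at OO.X./O.XX. | (0,2)=+1→OOXX./O.XX.*; (0,4)=-1→OO.XX/O.XX.; (1,1)=+1→OO.X./OXXX.; (1,4)=+1→OO.X./O.XXX
ply 3, O at OOXX./O.XX. | (0,4)=-1→OOXXO/O.XX.*; (1,1)=-1→OOXX./OOXX.; (1,4)=-1→OOXX./O.XXO
ply 4, X at OOXXO/O.XX. | (1,1)=+1→OOXXO/OXXX.*; (1,4)=+1→OOXXO/O.XXX
ply 5: OOXXO/OXXX. is terminal -1 (O); from O..X./O.XX. depth 7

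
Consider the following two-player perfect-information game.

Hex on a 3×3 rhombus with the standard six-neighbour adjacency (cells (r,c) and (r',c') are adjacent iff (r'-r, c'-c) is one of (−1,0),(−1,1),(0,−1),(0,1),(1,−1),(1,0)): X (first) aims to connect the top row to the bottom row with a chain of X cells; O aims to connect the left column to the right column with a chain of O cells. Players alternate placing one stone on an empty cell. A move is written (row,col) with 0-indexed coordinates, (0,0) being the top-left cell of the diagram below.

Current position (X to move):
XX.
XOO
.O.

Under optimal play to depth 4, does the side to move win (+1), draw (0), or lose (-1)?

value(XX./XOO/.O., X) = +1

[XX./XOO/.O.] X move#1: (0,2):-1/XXX/XOO/.O., (2,0):+1/XX./XOO/XO.*, (2,2):-1/XX./XOO/.OX
[XX./XOO/XO.] end (terminal -1, O#2); searched XX./XOO/.O. to 4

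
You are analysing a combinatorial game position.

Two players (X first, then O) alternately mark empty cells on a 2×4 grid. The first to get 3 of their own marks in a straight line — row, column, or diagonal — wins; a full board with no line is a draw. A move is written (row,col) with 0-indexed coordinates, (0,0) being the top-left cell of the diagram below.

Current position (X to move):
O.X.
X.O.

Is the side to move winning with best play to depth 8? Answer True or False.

X winning at [O.X./X.O.]: False

[O.X./X.O.] X move#1: (0,1):+0/OXX./X.O.*, (0,3):+0/O.XX/X.O., (1,1):+0/O.X./XXO., (1,3):+0/O.X./X.OX
[OXX./X.O.] O move#2: (0,3):+0/OXXO/X.O.*, (1,1):-1/OXX./XOO., (1,3):-1/OXX./X.OO
[OXXO/X.O.] X move#3: (1,1):+0/OXXO/XXO.*, (1,3):+0/OXXO/X.OX
[OXXO/XXO.] O move#4: (1,3):+0/OXXO/XXOO*
[OXXO/XXOO] end (terminal +0, X#5); searched O.X./X.O. to 8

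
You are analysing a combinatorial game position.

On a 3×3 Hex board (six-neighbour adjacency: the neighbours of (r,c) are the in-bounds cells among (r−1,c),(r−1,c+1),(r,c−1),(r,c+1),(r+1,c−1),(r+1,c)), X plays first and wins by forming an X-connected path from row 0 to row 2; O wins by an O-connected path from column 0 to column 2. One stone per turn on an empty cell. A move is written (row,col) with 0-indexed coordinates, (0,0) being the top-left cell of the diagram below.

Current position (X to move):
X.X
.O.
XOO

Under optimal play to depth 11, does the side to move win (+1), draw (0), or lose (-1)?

value(X.X/.O./XOO, X) = +1

p1 X@[X.X/.O./XOO]: (0,1)[XXX/.O./XOO]-1 (1,0)[X.X/XO./XOO]+1* (1,2)[X.X/.OX/XOO]-1
p2 O@[X.X/XO./XOO] terminal -1; root [X.X/.O./XOO] d11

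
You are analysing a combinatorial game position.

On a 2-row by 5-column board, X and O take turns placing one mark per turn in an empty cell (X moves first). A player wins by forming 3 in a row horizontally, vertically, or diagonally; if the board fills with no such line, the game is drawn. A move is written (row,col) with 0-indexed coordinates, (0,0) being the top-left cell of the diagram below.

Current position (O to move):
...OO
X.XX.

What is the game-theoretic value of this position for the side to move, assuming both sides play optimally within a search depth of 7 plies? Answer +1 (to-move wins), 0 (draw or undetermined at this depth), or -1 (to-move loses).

ply 1, O at ...OO/X.XX. | (0,0)=-1→O..OO/X.XX.; (0,1)=-1→.O.OO/X.XX.; (0,2)=+1→..OOO/X.XX.*; (1,1)=-1→...OO/XOXX.; (1,4)=-1→...OO/X.XXO
ply 2: ..OOO/X.XX. is terminal -1 (X); from ...OO/X.XX. depth 7

value(...OO/X.XX., O) = +1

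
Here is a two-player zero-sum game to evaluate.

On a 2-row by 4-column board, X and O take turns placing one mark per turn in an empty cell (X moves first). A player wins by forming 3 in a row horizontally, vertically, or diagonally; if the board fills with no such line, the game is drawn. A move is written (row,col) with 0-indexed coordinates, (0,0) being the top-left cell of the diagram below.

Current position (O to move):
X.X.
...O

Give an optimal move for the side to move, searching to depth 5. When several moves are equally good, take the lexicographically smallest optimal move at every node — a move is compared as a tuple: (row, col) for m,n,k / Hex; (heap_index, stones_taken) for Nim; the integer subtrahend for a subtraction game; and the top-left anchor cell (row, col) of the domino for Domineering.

ply 1, O at X.X./...O | (0,1)=+0→XOX./...O*; (0,3)=-1→X.XO/...O; (1,0)=-1→X.X./O..O; (1,1)=-1→X.X./.O.O; (1,2)=-1→X.X./..OO
ply 2, X at XOX./...O | (0,3)=+0→XOXX/...O*; (1,0)=+0→XOX./X..O; (1,1)=+0→XOX./.X.O; (1,2)=+0→XOX./..XO
ply 3, O at XOXX/...O | (1,0)=+0→XOXX/O..O*; (1,1)=+0→XOXX/.O.O; (1,2)=+0→XOXX/..OO
ply 4, X at XOXX/O..O | (1,1)=+0→XOXX/OX.O*; (1,2)=+0→XOXX/O.XO
ply 5, O at XOXX/OX.O | (1,2)=+0→XOXX/OXOO*
ply 6: XOXX/OXOO is terminal +0 (X); from X.X./...O depth 5

O's best at [X.X./...O]: (0,1)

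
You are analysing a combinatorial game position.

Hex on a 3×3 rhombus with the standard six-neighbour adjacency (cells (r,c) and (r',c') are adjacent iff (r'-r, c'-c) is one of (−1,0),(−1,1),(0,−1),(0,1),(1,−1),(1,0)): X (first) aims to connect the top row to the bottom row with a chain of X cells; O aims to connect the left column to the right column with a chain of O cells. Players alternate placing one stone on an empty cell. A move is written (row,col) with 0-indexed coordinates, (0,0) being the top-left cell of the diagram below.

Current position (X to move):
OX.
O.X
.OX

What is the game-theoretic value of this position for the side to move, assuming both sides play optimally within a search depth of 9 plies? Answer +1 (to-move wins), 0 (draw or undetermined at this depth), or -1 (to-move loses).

value(OX./O.X/.OX, X) = +1

[OX./O.X/.OX] X move#1: (0,2):+1/OXX/O.X/.OX*, (1,1):+1/OX./OXX/.OX, (2,0):+1/OX./O.X/XOX
[OXX/O.X/.OX] end (terminal -1, O#2); searched OX./O.X/.OX to 9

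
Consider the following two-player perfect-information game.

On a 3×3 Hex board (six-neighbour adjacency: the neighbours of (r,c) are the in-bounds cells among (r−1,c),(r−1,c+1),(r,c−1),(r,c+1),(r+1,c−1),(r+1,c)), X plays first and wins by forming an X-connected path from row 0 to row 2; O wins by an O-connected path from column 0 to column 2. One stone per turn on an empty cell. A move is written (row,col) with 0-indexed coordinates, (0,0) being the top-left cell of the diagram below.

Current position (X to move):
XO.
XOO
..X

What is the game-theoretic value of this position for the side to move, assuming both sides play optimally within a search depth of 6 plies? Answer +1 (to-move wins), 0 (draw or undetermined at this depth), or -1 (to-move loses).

p1 X@[XO./XOO/..X]: (0,2)[XOX/XOO/..X]-1 (2,0)[XO./XOO/X.X]+1* (2,1)[XO./XOO/.XX]-1
p2 O@[XO./XOO/X.X] terminal -1; root [XO./XOO/..X] d6

value(XO./XOO/..X, X) = +1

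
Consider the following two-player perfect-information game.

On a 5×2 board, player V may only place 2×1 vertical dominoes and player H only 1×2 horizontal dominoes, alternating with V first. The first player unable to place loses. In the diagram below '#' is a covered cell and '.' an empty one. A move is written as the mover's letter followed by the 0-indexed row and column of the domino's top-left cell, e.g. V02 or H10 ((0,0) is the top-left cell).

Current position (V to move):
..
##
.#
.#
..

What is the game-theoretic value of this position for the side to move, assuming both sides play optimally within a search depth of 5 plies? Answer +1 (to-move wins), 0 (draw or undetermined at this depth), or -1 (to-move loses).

value(../##/.#/.#/.., V) = -1

ply 1, V at ../##/.#/.#/.. | V20=-1→../##/##/##/..*; V30=-1→../##/.#/##/#.
ply 2, H at ../##/##/##/.. | H00=+1→##/##/##/##/..*; H40=+1→../##/##/##/##
ply 3: ##/##/##/##/.. is terminal -1 (V); from ../##/.#/.#/.. depth 5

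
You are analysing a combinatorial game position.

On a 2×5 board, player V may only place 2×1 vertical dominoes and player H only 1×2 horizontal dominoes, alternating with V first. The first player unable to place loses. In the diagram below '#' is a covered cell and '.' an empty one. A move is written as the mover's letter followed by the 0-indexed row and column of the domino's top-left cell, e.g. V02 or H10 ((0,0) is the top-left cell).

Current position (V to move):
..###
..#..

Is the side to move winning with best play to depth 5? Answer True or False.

V winning at [..###/..#..]: True

ply 1, V at ..###/..#.. | V00=+1→#.###/#.#..*; V01=+1→.####/.##..
ply 2, H at #.###/#.#.. | H13=-1→#.###/#.###*
ply 3, V at #.###/#.### | V01=+1→#####/#####*
ply 4: #####/##### is terminal -1 (H); from ..###/..#.. depth 5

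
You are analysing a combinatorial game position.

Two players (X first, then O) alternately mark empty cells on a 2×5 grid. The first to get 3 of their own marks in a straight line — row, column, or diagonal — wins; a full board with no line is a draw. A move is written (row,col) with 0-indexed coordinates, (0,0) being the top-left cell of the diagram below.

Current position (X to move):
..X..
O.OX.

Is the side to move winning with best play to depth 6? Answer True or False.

X winning at [..X../O.OX.]: False

p1 X@[..X../O.OX.]: (0,0)[X.X../O.OX.]-1 (0,1)[.XX../O.OX.]-1 (0,3)[..XX./O.OX.]-1 (0,4)[..X.X/O.OX.]-1 (1,1)[..X../OXOX.]+0* (1,4)[..X../O.OXX]-1
p2 O@[..X../OXOX.]: (0,0)[O.X../OXOX.]-1 (0,1)[.OX../OXOX.]+0* (0,3)[..XO./OXOX.]+0 (0,4)[..X.O/OXOX.]-1 (1,4)[..X../OXOXO]-1
p3 X@[.OX../OXOX.]: (0,0)[XOX../OXOX.]+0* (0,3)[.OXX./OXOX.]+0 (0,4)[.OX.X/OXOX.]+0 (1,4)[.OX../OXOXX]+0
p4 O@[XOX../OXOX.]: (0,3)[XOXO./OXOX.]+0* (0,4)[XOX.O/OXOX.]+0 (1,4)[XOX../OXOXO]+0
p5 X@[XOXO./OXOX.]: (0,4)[XOXOX/OXOX.]+0* (1,4)[XOXO./OXOXX]+0
p6 O@[XOXOX/OXOX.]: (1,4)[XOXOX/OXOXO]+0*
p7 X@[XOXOX/OXOXO] terminal +0; root [..X../O.OX.] d6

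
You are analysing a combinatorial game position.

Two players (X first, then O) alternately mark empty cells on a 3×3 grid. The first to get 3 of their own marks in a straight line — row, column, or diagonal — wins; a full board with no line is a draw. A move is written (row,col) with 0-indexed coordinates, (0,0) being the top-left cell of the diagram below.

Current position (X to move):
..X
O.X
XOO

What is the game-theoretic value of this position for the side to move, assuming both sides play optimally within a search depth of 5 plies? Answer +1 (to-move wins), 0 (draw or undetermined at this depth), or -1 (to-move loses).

value(..X/O.X/XOO, X) = +1

p1 X@[..X/O.X/XOO]: (0,0)[X.X/O.X/XOO]+1* (0,1)[.XX/O.X/XOO]+1 (1,1)[..X/OXX/XOO]+1
p2 O@[X.X/O.X/XOO]: (0,1)[XOX/O.X/XOO]-1* (1,1)[X.X/OOX/XOO]-1
p3 X@[XOX/O.X/XOO]: (1,1)[XOX/OXX/XOO]+1*
p4 O@[XOX/OXX/XOO] terminal -1; root [..X/O.X/XOO] d5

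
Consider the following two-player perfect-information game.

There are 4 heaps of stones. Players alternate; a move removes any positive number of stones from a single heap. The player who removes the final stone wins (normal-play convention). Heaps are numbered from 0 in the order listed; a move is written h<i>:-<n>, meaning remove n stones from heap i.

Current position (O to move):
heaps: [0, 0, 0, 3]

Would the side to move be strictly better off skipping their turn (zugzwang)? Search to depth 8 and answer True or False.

p1 O@[(0,0,0,3)]: h3:-1[(0,0,0,2)]-1 h3:-2[(0,0,0,1)]-1 h3:-3[(0,0,0,0)]+1*
p2 X@[(0,0,0,0)] terminal -1; root [(0,0,0,3)] d8
suppose O passes — search the same position with X to move:
pass> p1 X@[(0,0,0,3)]: h3:-1[(0,0,0,2)]-1 h3:-2[(0,0,0,1)]-1 h3:-3[(0,0,0,0)]+1*
pass> p2 O@[(0,0,0,0)] terminal -1; root [(0,0,0,3)] d8
for O: play +1, pass -1

zugzwang((0,0,0,3), O) = False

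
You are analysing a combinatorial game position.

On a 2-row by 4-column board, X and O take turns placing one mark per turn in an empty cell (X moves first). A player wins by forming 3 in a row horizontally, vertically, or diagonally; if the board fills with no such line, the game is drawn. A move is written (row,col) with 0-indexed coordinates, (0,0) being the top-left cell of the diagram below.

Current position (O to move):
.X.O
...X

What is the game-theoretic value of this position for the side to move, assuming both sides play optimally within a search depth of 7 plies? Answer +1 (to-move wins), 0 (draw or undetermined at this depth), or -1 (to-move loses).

ply 1, O at .X.O/...X | (0,0)=+0→OX.O/...X*; (0,2)=+0→.XOO/...X; (1,0)=+0→.X.O/O..X; (1,1)=+0→.X.O/.O.X; (1,2)=+0→.X.O/..OX
ply 2, X at OX.O/...X | (0,2)=+0→OXXO/...X*; (1,0)=+0→OX.O/X..X; (1,1)=+0→OX.O/.X.X; (1,2)=+0→OX.O/..XX
ply 3, O at OXXO/...X | (1,0)=+0→OXXO/O..X*; (1,1)=+0→OXXO/.O.X; (1,2)=+0→OXXO/..OX
ply 4, X at OXXO/O..X | (1,1)=+0→OXXO/OX.X*; (1,2)=+0→OXXO/O.XX
ply 5, O at OXXO/OX.X | (1,2)=+0→OXXO/OXOX*
ply 6: OXXO/OXOX is terminal +0 (X); from .X.O/...X depth 7

value(.X.O/...X, O) = 0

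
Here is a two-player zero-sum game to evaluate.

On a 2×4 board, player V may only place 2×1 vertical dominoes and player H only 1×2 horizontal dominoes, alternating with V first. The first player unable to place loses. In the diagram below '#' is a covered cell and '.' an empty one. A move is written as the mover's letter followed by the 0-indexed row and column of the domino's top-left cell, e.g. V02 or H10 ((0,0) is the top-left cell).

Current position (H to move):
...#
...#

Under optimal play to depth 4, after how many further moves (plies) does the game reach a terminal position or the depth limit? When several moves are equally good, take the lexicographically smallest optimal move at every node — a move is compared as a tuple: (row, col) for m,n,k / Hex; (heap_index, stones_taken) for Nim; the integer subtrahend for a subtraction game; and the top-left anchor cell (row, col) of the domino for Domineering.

p1 H@[...#/...#]: H00[##.#/...#]+1* H01[.###/...#]+1 H10[...#/##.#]+1 H11[...#/.###]+1
p2 V@[##.#/...#]: V02[####/..##]-1*
p3 H@[####/..##]: H10[####/####]+1*
p4 V@[####/####] terminal -1; root [...#/...#] d4

PV length from [...#/...#]: 3 plies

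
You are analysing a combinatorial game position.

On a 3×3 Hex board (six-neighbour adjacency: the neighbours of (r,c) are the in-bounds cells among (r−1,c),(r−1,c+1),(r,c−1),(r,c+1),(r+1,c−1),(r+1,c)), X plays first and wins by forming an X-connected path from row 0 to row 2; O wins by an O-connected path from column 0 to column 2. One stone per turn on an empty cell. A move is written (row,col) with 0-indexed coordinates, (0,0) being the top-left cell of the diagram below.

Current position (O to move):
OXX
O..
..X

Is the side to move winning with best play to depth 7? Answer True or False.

O winning at [OXX/O../..X]: False

ply 1, O at OXX/O../..X | (1,1)=-1→OXX/OO./..X*; (1,2)=-1→OXX/O.O/..X; (2,0)=-1→OXX/O../O.X; (2,1)=-1→OXX/O../.OX
ply 2, X at OXX/OO./..X | (1,2)=+1→OXX/OOX/..X*; (2,0)=-1→OXX/OO./X.X; (2,1)=-1→OXX/OO./.XX
ply 3: OXX/OOX/..X is terminal -1 (O); from OXX/O../..X depth 7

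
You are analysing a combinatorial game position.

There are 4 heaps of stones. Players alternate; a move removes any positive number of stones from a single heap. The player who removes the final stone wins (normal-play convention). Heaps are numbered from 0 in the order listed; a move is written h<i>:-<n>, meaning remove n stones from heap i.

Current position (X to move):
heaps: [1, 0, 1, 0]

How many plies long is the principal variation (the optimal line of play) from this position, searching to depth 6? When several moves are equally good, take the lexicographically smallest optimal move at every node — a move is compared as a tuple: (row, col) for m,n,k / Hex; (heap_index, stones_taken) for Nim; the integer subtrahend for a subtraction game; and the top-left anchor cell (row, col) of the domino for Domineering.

ply 1, X at (1,0,1,0) | h0:-1=-1→(0,0,1,0)*; h2:-1=-1→(1,0,0,0)
ply 2, O at (0,0,1,0) | h2:-1=+1→(0,0,0,0)*
ply 3: (0,0,0,0) is terminal -1 (X); from (1,0,1,0) depth 6

PV length from [(1,0,1,0)]: 2 plies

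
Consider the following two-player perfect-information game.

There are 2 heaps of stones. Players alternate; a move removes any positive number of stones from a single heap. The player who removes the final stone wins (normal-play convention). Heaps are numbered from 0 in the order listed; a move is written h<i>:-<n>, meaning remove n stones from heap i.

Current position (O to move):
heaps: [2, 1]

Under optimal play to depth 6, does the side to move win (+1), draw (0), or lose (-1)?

p1 O@[(2,1)]: h0:-1[(1,1)]+1* h0:-2[(0,1)]-1 h1:-1[(2,0)]-1
p2 X@[(1,1)]: h0:-1[(0,1)]-1* h1:-1[(1,0)]-1
p3 O@[(0,1)]: h1:-1[(0,0)]+1*
p4 X@[(0,0)] terminal -1; root [(2,1)] d6

value((2,1), O) = +1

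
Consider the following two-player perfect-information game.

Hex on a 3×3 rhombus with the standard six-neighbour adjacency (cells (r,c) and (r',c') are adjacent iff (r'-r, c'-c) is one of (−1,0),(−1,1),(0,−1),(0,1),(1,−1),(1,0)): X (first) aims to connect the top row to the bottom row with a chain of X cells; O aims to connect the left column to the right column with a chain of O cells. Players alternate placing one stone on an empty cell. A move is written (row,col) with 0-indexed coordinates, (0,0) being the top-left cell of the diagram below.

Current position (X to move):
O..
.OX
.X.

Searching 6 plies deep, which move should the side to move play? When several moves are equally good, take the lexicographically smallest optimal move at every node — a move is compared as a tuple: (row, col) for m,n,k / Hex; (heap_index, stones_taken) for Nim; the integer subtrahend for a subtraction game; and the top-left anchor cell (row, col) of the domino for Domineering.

p1 X@[O../.OX/.X.]: (0,1)[OX./.OX/.X.]-1 (0,2)[O.X/.OX/.X.]+1* (1,0)[O../XOX/.X.]-1 (2,0)[O../.OX/XX.]-1 (2,2)[O../.OX/.XX]-1
p2 O@[O.X/.OX/.X.] terminal -1; root [O../.OX/.X.] d6

X's best at [O../.OX/.X.]: (0,2)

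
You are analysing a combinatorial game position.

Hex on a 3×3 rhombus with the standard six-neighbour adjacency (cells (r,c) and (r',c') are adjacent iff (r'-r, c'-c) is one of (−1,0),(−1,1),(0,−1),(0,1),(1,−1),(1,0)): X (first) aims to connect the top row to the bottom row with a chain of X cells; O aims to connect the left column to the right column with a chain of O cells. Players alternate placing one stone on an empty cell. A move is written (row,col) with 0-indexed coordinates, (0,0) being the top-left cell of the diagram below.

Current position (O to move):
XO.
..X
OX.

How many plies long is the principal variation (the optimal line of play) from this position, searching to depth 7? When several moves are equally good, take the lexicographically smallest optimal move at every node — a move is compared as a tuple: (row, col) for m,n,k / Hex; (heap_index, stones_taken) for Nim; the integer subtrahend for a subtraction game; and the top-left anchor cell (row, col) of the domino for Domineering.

ply 1, O at XO./..X/OX. | (0,2)=+1→XOO/..X/OX.*; (1,0)=-1→XO./O.X/OX.; (1,1)=-1→XO./.OX/OX.; (2,2)=-1→XO./..X/OXO
ply 2, X at XOO/..X/OX. | (1,0)=-1→XOO/X.X/OX.*; (1,1)=-1→XOO/.XX/OX.; (2,2)=-1→XOO/..X/OXX
ply 3, O at XOO/X.X/OX. | (1,1)=+1→XOO/XOX/OX.*; (2,2)=-1→XOO/X.X/OXO
ply 4: XOO/XOX/OX. is terminal -1 (X); from XO./..X/OX. depth 7

PV length from [XO./..X/OX.]: 3 plies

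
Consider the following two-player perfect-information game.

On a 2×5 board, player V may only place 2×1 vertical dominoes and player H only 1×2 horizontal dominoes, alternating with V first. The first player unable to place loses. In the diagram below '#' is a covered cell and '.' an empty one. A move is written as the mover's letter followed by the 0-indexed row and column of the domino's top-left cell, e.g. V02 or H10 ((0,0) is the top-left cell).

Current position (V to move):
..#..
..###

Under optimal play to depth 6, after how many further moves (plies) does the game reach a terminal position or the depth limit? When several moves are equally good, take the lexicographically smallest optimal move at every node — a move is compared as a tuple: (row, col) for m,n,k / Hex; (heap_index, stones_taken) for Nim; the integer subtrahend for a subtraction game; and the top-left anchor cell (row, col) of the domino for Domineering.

PV length from [..#../..###]: 3 plies

ply 1, V at ..#../..### | V00=+1→#.#../#.###*; V01=+1→.##../.####
ply 2, H at #.#../#.### | H03=-1→#.###/#.###*
ply 3, V at #.###/#.### | V01=+1→#####/#####*
ply 4: #####/##### is terminal -1 (H); from ..#../..### depth 6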